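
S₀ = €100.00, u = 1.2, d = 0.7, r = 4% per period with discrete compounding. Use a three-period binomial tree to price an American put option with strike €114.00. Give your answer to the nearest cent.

€21.31

Risk-neutral probability p = (1 + 0.04 − 0.7)/(1.2 − 0.7) = 0.3400/0.5000 = 0.6800
Terminal stock prices: S_uuu = 172.8, S_uud = 100.8, S_udd = 58.8, S_ddd = 34.3
Terminal payoffs (K − S): max(-58.8, 0) = 0, max(13.2, 0) = 13.2, max(55.2, 0) = 55.2, max(79.7, 0) = 79.7
Node uu (S = 144): continuation = 1/1.04·[0.6800·0.0000 + 0.3200·13.2000] = 4.0615; exercise value = 0.0000 ≤ continuation, so V_uu = 4.0615
Node ud (S = 84): continuation = 1/1.04·[0.6800·13.2000 + 0.3200·55.2000] = 25.6154; exercise value = 30.0000 > continuation, so V_ud = 30.0000 (exercise)
Node dd (S = 49): continuation = 1/1.04·[0.6800·55.2000 + 0.3200·79.7000] = 60.6154; exercise value = 65.0000 > continuation, so V_dd = 65.0000 (exercise)
Node u (S = 120): continuation = 1/1.04·[0.6800·4.0615 + 0.3200·30.0000] = 11.8864; exercise value = 0.0000 ≤ continuation, so V_u = 11.8864
Node d (S = 70): continuation = 1/1.04·[0.6800·30.0000 + 0.3200·65.0000] = 39.6154; exercise value = 44.0000 > continuation, so V_d = 44.0000 (exercise)
Node 0 (S = 100): continuation = 1/1.04·[0.6800·11.8864 + 0.3200·44.0000] = 21.3103; exercise value = 14.0000 ≤ continuation, so V_0 = 21.3103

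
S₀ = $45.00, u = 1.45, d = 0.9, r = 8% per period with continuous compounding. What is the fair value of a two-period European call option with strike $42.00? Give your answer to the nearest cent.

Risk-neutral probability p = (e^0.08 − 0.9)/(1.45 − 0.9) = 0.1833/0.5500 = 0.3332
Terminal stock prices: S_uu = 94.61, S_ud = 58.73, S_dd = 36.45
Terminal payoffs (S − K): max(52.61, 0) = 52.61, max(16.73, 0) = 16.73, max(-5.55, 0) = 0
Node u (S = 65.25): V_u = e^(−0.08)·[0.3332·52.6125 + 0.6668·16.7250] = 26.4791
Node d (S = 40.5): V_d = e^(−0.08)·[0.3332·16.7250 + 0.6668·0.0000] = 5.1451
Node 0 (S = 45): V_0 = e^(−0.08)·[0.3332·26.4791 + 0.6668·5.1451] = 11.3124

$11.31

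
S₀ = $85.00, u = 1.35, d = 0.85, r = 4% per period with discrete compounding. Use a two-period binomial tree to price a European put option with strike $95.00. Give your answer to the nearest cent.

Risk-neutral probability p = (1 + 0.04 − 0.85)/(1.35 − 0.85) = 0.1900/0.5000 = 0.3800
Terminal stock prices: S_uu = 154.9, S_ud = 97.54, S_dd = 61.41
Terminal payoffs (K − S): max(-59.91, 0) = 0, max(-2.538, 0) = 0, max(33.59, 0) = 33.59
Node u (S = 114.8): V_u = 1/1.04·[0.3800·0.0000 + 0.6200·0.0000] = 0.0000
Node d (S = 72.25): V_d = 1/1.04·[0.3800·0.0000 + 0.6200·33.5875] = 20.0233
Node 0 (S = 85): V_0 = 1/1.04·[0.3800·0.0000 + 0.6200·20.0233] = 11.9370

$11.94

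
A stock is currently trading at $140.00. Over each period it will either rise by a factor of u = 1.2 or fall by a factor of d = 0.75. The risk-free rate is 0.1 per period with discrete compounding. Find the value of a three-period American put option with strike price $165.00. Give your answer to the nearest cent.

$25.00

Risk-neutral probability p = (1 + 0.1 − 0.75)/(1.2 − 0.75) = 0.3500/0.4500 = 0.7778
Terminal stock prices: S_uuu = 241.9, S_uud = 151.2, S_udd = 94.5, S_ddd = 59.06
Terminal payoffs (K − S): max(-76.92, 0) = 0, max(13.8, 0) = 13.8, max(70.5, 0) = 70.5, max(105.9, 0) = 105.9
Node uu (S = 201.6): continuation = 1/1.1·[0.7778·0.0000 + 0.2222·13.8000] = 2.7879; exercise value = 0.0000 ≤ continuation, so V_uu = 2.7879
Node ud (S = 126): continuation = 1/1.1·[0.7778·13.8000 + 0.2222·70.5000] = 24.0000; exercise value = 39.0000 > continuation, so V_ud = 39.0000 (exercise)
Node dd (S = 78.75): continuation = 1/1.1·[0.7778·70.5000 + 0.2222·105.9375] = 71.2500; exercise value = 86.2500 > continuation, so V_dd = 86.2500 (exercise)
Node u (S = 168): continuation = 1/1.1·[0.7778·2.7879 + 0.2222·39.0000] = 9.8500; exercise value = 0.0000 ≤ continuation, so V_u = 9.8500
Node d (S = 105): continuation = 1/1.1·[0.7778·39.0000 + 0.2222·86.2500] = 45.0000; exercise value = 60.0000 > continuation, so V_d = 60.0000 (exercise)
Node 0 (S = 140): continuation = 1/1.1·[0.7778·9.8500 + 0.2222·60.0000] = 19.0859; exercise value = 25.0000 > continuation, so V_0 = 25.0000 (exercise)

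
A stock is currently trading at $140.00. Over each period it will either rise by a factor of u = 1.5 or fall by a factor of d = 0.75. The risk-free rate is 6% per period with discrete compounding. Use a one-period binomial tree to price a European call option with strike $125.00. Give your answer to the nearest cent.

Risk-neutral probability p = (1 + 0.06 − 0.75)/(1.5 − 0.75) = 0.3100/0.7500 = 0.4133
Terminal stock prices: S_u = 210, S_d = 105
Terminal payoffs (S − K): max(85, 0) = 85, max(-20, 0) = 0
Node 0 (S = 140): V_0 = 1/1.06·[0.4133·85.0000 + 0.5867·0.0000] = 33.1447

$33.14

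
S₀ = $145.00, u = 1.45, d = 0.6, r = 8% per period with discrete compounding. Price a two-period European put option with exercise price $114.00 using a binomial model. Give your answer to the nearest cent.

Risk-neutral probability p = (1 + 0.08 − 0.6)/(1.45 − 0.6) = 0.4800/0.8500 = 0.5647
Terminal stock prices: S_uu = 304.9, S_ud = 126.1, S_dd = 52.2
Terminal payoffs (K − S): max(-190.9, 0) = 0, max(-12.15, 0) = 0, max(61.8, 0) = 61.8
Node u (S = 210.2): V_u = 1/1.08·[0.5647·0.0000 + 0.4353·0.0000] = 0.0000
Node d (S = 87): V_d = 1/1.08·[0.5647·0.0000 + 0.4353·61.8000] = 24.9085
Node 0 (S = 145): V_0 = 1/1.08·[0.5647·0.0000 + 0.4353·24.9085] = 10.0394

$10.04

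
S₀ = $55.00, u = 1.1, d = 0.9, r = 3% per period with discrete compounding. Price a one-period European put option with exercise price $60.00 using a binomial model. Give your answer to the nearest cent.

Risk-neutral probability p = (1 + 0.03 − 0.9)/(1.1 − 0.9) = 0.1300/0.2000 = 0.6500
Terminal stock prices: S_u = 60.5, S_d = 49.5
Terminal payoffs (K − S): max(-0.5, 0) = 0, max(10.5, 0) = 10.5
Node 0 (S = 55): V_0 = 1/1.03·[0.6500·0.0000 + 0.3500·10.5000] = 3.5680

$3.57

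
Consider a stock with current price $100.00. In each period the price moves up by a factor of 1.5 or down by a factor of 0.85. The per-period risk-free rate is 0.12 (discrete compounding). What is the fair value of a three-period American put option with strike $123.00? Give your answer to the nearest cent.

$23.00

Risk-neutral probability p = (1 + 0.12 − 0.85)/(1.5 − 0.85) = 0.2700/0.6500 = 0.4154
Terminal stock prices: S_uuu = 337.5, S_uud = 191.2, S_udd = 108.4, S_ddd = 61.41
Terminal payoffs (K − S): max(-214.5, 0) = 0, max(-68.25, 0) = 0, max(14.63, 0) = 14.63, max(61.59, 0) = 61.59
Node uu (S = 225): continuation = 1/1.12·[0.4154·0.0000 + 0.5846·0.0000] = 0.0000; exercise value = 0.0000 ≤ continuation, so V_uu = 0.0000
Node ud (S = 127.5): continuation = 1/1.12·[0.4154·0.0000 + 0.5846·14.6250] = 7.6339; exercise value = 0.0000 ≤ continuation, so V_ud = 7.6339
Node dd (S = 72.25): continuation = 1/1.12·[0.4154·14.6250 + 0.5846·61.5875] = 37.5714; exercise value = 50.7500 > continuation, so V_dd = 50.7500 (exercise)
Node u (S = 150): continuation = 1/1.12·[0.4154·0.0000 + 0.5846·7.6339] = 3.9847; exercise value = 0.0000 ≤ continuation, so V_u = 3.9847
Node d (S = 85): continuation = 1/1.12·[0.4154·7.6339 + 0.5846·50.7500] = 29.3216; exercise value = 38.0000 > continuation, so V_d = 38.0000 (exercise)
Node 0 (S = 100): continuation = 1/1.12·[0.4154·3.9847 + 0.5846·38.0000] = 21.3130; exercise value = 23.0000 > continuation, so V_0 = 23.0000 (exercise)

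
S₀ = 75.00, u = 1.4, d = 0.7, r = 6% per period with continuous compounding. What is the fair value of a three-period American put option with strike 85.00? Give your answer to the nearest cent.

Risk-neutral probability p = (e^0.06 − 0.7)/(1.4 − 0.7) = 0.3618/0.7000 = 0.5169
Terminal stock prices: S_uuu = 205.8, S_uud = 102.9, S_udd = 51.45, S_ddd = 25.72
Terminal payoffs (K − S): max(-120.8, 0) = 0, max(-17.9, 0) = 0, max(33.55, 0) = 33.55, max(59.28, 0) = 59.28
Node uu (S = 147): continuation = e^(−0.06)·[0.5169·0.0000 + 0.4831·0.0000] = 0.0000; exercise value = 0.0000 ≤ continuation, so V_uu = 0.0000
Node ud (S = 73.5): continuation = e^(−0.06)·[0.5169·0.0000 + 0.4831·33.5500] = 15.2638; exercise value = 11.5000 ≤ continuation, so V_ud = 15.2638
Node dd (S = 36.75): continuation = e^(−0.06)·[0.5169·33.5500 + 0.4831·59.2750] = 43.3000; exercise value = 48.2500 > continuation, so V_dd = 48.2500 (exercise)
Node u (S = 105): continuation = e^(−0.06)·[0.5169·0.0000 + 0.4831·15.2638] = 6.9444; exercise value = 0.0000 ≤ continuation, so V_u = 6.9444
Node d (S = 52.5): continuation = e^(−0.06)·[0.5169·15.2638 + 0.4831·48.2500] = 29.3822; exercise value = 32.5000 > continuation, so V_d = 32.5000 (exercise)
Node 0 (S = 75): continuation = e^(−0.06)·[0.5169·6.9444 + 0.4831·32.5000] = 18.1667; exercise value = 10.0000 ≤ continuation, so V_0 = 18.1667

18.17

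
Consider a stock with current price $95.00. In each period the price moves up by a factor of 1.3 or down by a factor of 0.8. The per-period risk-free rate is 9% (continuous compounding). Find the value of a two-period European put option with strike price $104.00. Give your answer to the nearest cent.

$8.22

Risk-neutral probability p = (e^0.09 − 0.8)/(1.3 − 0.8) = 0.2942/0.5000 = 0.5883
Terminal stock prices: S_uu = 160.6, S_ud = 98.8, S_dd = 60.8
Terminal payoffs (K − S): max(-56.55, 0) = 0, max(5.2, 0) = 5.2, max(43.2, 0) = 43.2
Node u (S = 123.5): V_u = e^(−0.09)·[0.5883·0.0000 + 0.4117·5.2000] = 1.9563
Node d (S = 76): V_d = e^(−0.09)·[0.5883·5.2000 + 0.4117·43.2000] = 19.0488
Node 0 (S = 95): V_0 = e^(−0.09)·[0.5883·1.9563 + 0.4117·19.0488] = 8.2185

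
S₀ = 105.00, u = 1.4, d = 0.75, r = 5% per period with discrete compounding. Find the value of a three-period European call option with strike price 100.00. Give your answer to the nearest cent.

Risk-neutral probability p = (1 + 0.05 − 0.75)/(1.4 − 0.75) = 0.3000/0.6500 = 0.4615
Terminal stock prices: S_uuu = 288.1, S_uud = 154.3, S_udd = 82.69, S_ddd = 44.3
Terminal payoffs (S − K): max(188.1, 0) = 188.1, max(54.35, 0) = 54.35, max(-17.31, 0) = 0, max(-55.7, 0) = 0
Node uu (S = 205.8): V_uu = 1/1.05·[0.4615·188.1200 + 0.5385·54.3500] = 110.5619
Node ud (S = 110.2): V_ud = 1/1.05·[0.4615·54.3500 + 0.5385·0.0000] = 23.8901
Node dd (S = 59.06): V_dd = 1/1.05·[0.4615·0.0000 + 0.5385·0.0000] = 0.0000
Node u (S = 147): V_u = 1/1.05·[0.4615·110.5619 + 0.5385·23.8901] = 60.8500
Node d (S = 78.75): V_d = 1/1.05·[0.4615·23.8901 + 0.5385·0.0000] = 10.5011
Node 0 (S = 105): V_0 = 1/1.05·[0.4615·60.8500 + 0.5385·10.5011] = 32.1324

32.13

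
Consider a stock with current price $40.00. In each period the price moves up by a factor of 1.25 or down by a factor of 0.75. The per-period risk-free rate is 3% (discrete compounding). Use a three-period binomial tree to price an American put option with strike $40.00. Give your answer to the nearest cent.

Risk-neutral probability p = (1 + 0.03 − 0.75)/(1.25 − 0.75) = 0.2800/0.5000 = 0.5600
Terminal stock prices: S_uuu = 78.12, S_uud = 46.88, S_udd = 28.12, S_ddd = 16.88
Terminal payoffs (K − S): max(-38.12, 0) = 0, max(-6.875, 0) = 0, max(11.88, 0) = 11.88, max(23.12, 0) = 23.12
Node uu (S = 62.5): continuation = 1/1.03·[0.5600·0.0000 + 0.4400·0.0000] = 0.0000; exercise value = 0.0000 ≤ continuation, so V_uu = 0.0000
Node ud (S = 37.5): continuation = 1/1.03·[0.5600·0.0000 + 0.4400·11.8750] = 5.0728; exercise value = 2.5000 ≤ continuation, so V_ud = 5.0728
Node dd (S = 22.5): continuation = 1/1.03·[0.5600·11.8750 + 0.4400·23.1250] = 16.3350; exercise value = 17.5000 > continuation, so V_dd = 17.5000 (exercise)
Node u (S = 50): continuation = 1/1.03·[0.5600·0.0000 + 0.4400·5.0728] = 2.1670; exercise value = 0.0000 ≤ continuation, so V_u = 2.1670
Node d (S = 30): continuation = 1/1.03·[0.5600·5.0728 + 0.4400·17.5000] = 10.2338; exercise value = 10.0000 ≤ continuation, so V_d = 10.2338
Node 0 (S = 40): continuation = 1/1.03·[0.5600·2.1670 + 0.4400·10.2338] = 5.5499; exercise value = 0.0000 ≤ continuation, so V_0 = 5.5499

$5.55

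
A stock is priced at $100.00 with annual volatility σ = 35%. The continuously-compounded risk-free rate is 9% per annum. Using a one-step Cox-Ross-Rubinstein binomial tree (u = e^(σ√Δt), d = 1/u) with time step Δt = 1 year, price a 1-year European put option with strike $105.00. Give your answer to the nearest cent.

$14.35

CRR parameters: u = e^(σ√Δt) = e^(0.35·√1) = 1.4191, d = 1/u = 0.7047
Per-period rate: rΔt = 0.09·1 = 0.09, so R = e^0.09 = 1.0942
Risk-neutral probability p = (e^0.09 − 0.7047)/(1.4191 − 0.7047) = 0.3895/0.7144 = 0.5452
Terminal stock prices: S_u = 141.9, S_d = 70.47
Terminal payoffs (K − S): max(-36.91, 0) = 0, max(34.53, 0) = 34.53
Node 0 (S = 100): V_0 = e^(−0.09)·[0.5452·0.0000 + 0.4548·34.5312] = 14.3528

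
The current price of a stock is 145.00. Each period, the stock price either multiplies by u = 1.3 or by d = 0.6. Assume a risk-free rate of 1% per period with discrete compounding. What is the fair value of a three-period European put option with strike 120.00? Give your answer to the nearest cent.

21.38

Risk-neutral probability p = (1 + 0.01 − 0.6)/(1.3 − 0.6) = 0.4100/0.7000 = 0.5857
Terminal stock prices: S_uuu = 318.6, S_uud = 147, S_udd = 67.86, S_ddd = 31.32
Terminal payoffs (K − S): max(-198.6, 0) = 0, max(-27.03, 0) = 0, max(52.14, 0) = 52.14, max(88.68, 0) = 88.68
Node uu (S = 245.1): V_uu = 1/1.01·[0.5857·0.0000 + 0.4143·0.0000] = 0.0000
Node ud (S = 113.1): V_ud = 1/1.01·[0.5857·0.0000 + 0.4143·52.1400] = 21.3870
Node dd (S = 52.2): V_dd = 1/1.01·[0.5857·52.1400 + 0.4143·88.6800] = 66.6119
Node u (S = 188.5): V_u = 1/1.01·[0.5857·0.0000 + 0.4143·21.3870] = 8.7726
Node d (S = 87): V_d = 1/1.01·[0.5857·21.3870 + 0.4143·66.6119] = 39.7258
Node 0 (S = 145): V_0 = 1/1.01·[0.5857·8.7726 + 0.4143·39.7258] = 21.3822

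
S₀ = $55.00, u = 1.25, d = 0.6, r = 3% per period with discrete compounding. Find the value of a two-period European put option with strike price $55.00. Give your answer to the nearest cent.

$9.60

Risk-neutral probability p = (1 + 0.03 − 0.6)/(1.25 − 0.6) = 0.4300/0.6500 = 0.6615
Terminal stock prices: S_uu = 85.94, S_ud = 41.25, S_dd = 19.8
Terminal payoffs (K − S): max(-30.94, 0) = 0, max(13.75, 0) = 13.75, max(35.2, 0) = 35.2
Node u (S = 68.75): V_u = 1/1.03·[0.6615·0.0000 + 0.3385·13.7500] = 4.5183
Node d (S = 33): V_d = 1/1.03·[0.6615·13.7500 + 0.3385·35.2000] = 20.3981
Node 0 (S = 55): V_0 = 1/1.03·[0.6615·4.5183 + 0.3385·20.3981] = 9.6048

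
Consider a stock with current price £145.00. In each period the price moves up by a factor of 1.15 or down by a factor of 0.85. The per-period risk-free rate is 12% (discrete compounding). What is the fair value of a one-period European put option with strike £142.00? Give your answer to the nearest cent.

£1.67

Risk-neutral probability p = (1 + 0.12 − 0.85)/(1.15 − 0.85) = 0.2700/0.3000 = 0.9000
Terminal stock prices: S_u = 166.8, S_d = 123.2
Terminal payoffs (K − S): max(-24.75, 0) = 0, max(18.75, 0) = 18.75
Node 0 (S = 145): V_0 = 1/1.12·[0.9000·0.0000 + 0.1000·18.7500] = 1.6741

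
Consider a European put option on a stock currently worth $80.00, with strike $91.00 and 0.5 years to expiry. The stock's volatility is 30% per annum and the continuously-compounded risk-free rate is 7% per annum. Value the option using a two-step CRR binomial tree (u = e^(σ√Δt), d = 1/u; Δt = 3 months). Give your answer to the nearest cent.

$12.33

CRR parameters: u = e^(σ√Δt) = e^(0.3·√0.25) = 1.1618, d = 1/u = 0.8607
Per-period rate: rΔt = 0.07·0.25 = 0.0175, so R = e^0.0175 = 1.0177
Risk-neutral probability p = (e^0.0175 − 0.8607)/(1.1618 − 0.8607) = 0.1569/0.3011 = 0.5212
Terminal stock prices: S_uu = 108, S_ud = 80, S_dd = 59.27
Terminal payoffs (K − S): max(-16.99, 0) = 0, max(11, 0) = 11, max(31.73, 0) = 31.73
Node u (S = 92.95): V_u = e^(−0.0175)·[0.5212·0.0000 + 0.4788·11.0000] = 5.1755
Node d (S = 68.86): V_d = e^(−0.0175)·[0.5212·11.0000 + 0.4788·31.7345] = 20.5647
Node 0 (S = 80): V_0 = e^(−0.0175)·[0.5212·5.1755 + 0.4788·20.5647] = 12.3263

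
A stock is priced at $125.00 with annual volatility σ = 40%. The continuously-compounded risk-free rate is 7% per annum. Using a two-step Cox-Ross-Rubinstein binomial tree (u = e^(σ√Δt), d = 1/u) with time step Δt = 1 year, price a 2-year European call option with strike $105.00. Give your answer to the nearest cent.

$44.78

CRR parameters: u = e^(σ√Δt) = e^(0.4·√1) = 1.4918, d = 1/u = 0.6703
Per-period rate: rΔt = 0.07·1 = 0.07, so R = e^0.07 = 1.0725
Risk-neutral probability p = (e^0.07 − 0.6703)/(1.4918 − 0.6703) = 0.4022/0.8215 = 0.4896
Terminal stock prices: S_uu = 278.2, S_ud = 125, S_dd = 56.17
Terminal payoffs (S − K): max(173.2, 0) = 173.2, max(20, 0) = 20, max(-48.83, 0) = 0
Node u (S = 186.5): V_u = e^(−0.07)·[0.4896·173.1926 + 0.5104·20.0000] = 88.5767
Node d (S = 83.79): V_d = e^(−0.07)·[0.4896·20.0000 + 0.5104·0.0000] = 9.1295
Node 0 (S = 125): V_0 = e^(−0.07)·[0.4896·88.5767 + 0.5104·9.1295] = 44.7781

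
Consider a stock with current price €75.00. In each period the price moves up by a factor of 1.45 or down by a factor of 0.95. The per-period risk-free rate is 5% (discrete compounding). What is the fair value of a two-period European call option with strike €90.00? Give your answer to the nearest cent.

Risk-neutral probability p = (1 + 0.05 − 0.95)/(1.45 − 0.95) = 0.1000/0.5000 = 0.2000
Terminal stock prices: S_uu = 157.7, S_ud = 103.3, S_dd = 67.69
Terminal payoffs (S − K): max(67.69, 0) = 67.69, max(13.31, 0) = 13.31, max(-22.31, 0) = 0
Node u (S = 108.8): V_u = 1/1.05·[0.2000·67.6875 + 0.8000·13.3125] = 23.0357
Node d (S = 71.25): V_d = 1/1.05·[0.2000·13.3125 + 0.8000·0.0000] = 2.5357
Node 0 (S = 75): V_0 = 1/1.05·[0.2000·23.0357 + 0.8000·2.5357] = 6.3197

€6.32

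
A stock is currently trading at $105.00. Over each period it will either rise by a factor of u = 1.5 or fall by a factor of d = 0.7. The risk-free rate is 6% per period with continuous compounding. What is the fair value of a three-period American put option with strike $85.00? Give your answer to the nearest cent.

Risk-neutral probability p = (e^0.06 − 0.7)/(1.5 − 0.7) = 0.3618/0.8000 = 0.4523
Terminal stock prices: S_uuu = 354.4, S_uud = 165.4, S_udd = 77.17, S_ddd = 36.01
Terminal payoffs (K − S): max(-269.4, 0) = 0, max(-80.38, 0) = 0, max(7.825, 0) = 7.825, max(48.99, 0) = 48.99
Node uu (S = 236.2): continuation = e^(−0.06)·[0.4523·0.0000 + 0.5477·0.0000] = 0.0000; exercise value = 0.0000 ≤ continuation, so V_uu = 0.0000
Node ud (S = 110.2): continuation = e^(−0.06)·[0.4523·0.0000 + 0.5477·7.8250] = 4.0362; exercise value = 0.0000 ≤ continuation, so V_ud = 4.0362
Node dd (S = 51.45): continuation = e^(−0.06)·[0.4523·7.8250 + 0.5477·48.9850] = 28.6000; exercise value = 33.5500 > continuation, so V_dd = 33.5500 (exercise)
Node u (S = 157.5): continuation = e^(−0.06)·[0.4523·0.0000 + 0.5477·4.0362] = 2.0819; exercise value = 0.0000 ≤ continuation, so V_u = 2.0819
Node d (S = 73.5): continuation = e^(−0.06)·[0.4523·4.0362 + 0.5477·33.5500] = 19.0246; exercise value = 11.5000 ≤ continuation, so V_d = 19.0246
Node 0 (S = 105): continuation = e^(−0.06)·[0.4523·2.0819 + 0.5477·19.0246] = 10.6999; exercise value = 0.0000 ≤ continuation, so V_0 = 10.6999

$10.70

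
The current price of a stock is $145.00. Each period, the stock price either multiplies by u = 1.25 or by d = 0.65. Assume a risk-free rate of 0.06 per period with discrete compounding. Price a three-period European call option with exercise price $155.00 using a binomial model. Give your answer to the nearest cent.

$34.35

Risk-neutral probability p = (1 + 0.06 − 0.65)/(1.25 − 0.65) = 0.4100/0.6000 = 0.6833
Terminal stock prices: S_uuu = 283.2, S_uud = 147.3, S_udd = 76.58, S_ddd = 39.82
Terminal payoffs (S − K): max(128.2, 0) = 128.2, max(-7.734, 0) = 0, max(-78.42, 0) = 0, max(-115.2, 0) = 0
Node uu (S = 226.6): V_uu = 1/1.06·[0.6833·128.2031 + 0.3167·0.0000] = 82.6467
Node ud (S = 117.8): V_ud = 1/1.06·[0.6833·0.0000 + 0.3167·0.0000] = 0.0000
Node dd (S = 61.26): V_dd = 1/1.06·[0.6833·0.0000 + 0.3167·0.0000] = 0.0000
Node u (S = 181.2): V_u = 1/1.06·[0.6833·82.6467 + 0.3167·0.0000] = 53.2785
Node d (S = 94.25): V_d = 1/1.06·[0.6833·0.0000 + 0.3167·0.0000] = 0.0000
Node 0 (S = 145): V_0 = 1/1.06·[0.6833·53.2785 + 0.3167·0.0000] = 34.3462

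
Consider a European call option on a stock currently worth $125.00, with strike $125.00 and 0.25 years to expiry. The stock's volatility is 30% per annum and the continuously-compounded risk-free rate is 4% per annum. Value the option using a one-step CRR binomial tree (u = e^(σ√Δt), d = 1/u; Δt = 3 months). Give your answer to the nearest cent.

$9.93

CRR parameters: u = e^(σ√Δt) = e^(0.3·√0.25) = 1.1618, d = 1/u = 0.8607
Per-period rate: rΔt = 0.04·0.25 = 0.01, so R = e^0.01 = 1.0101
Risk-neutral probability p = (e^0.01 − 0.8607)/(1.1618 − 0.8607) = 0.1493/0.3011 = 0.4959
Terminal stock prices: S_u = 145.2, S_d = 107.6
Terminal payoffs (S − K): max(20.23, 0) = 20.23, max(-17.41, 0) = 0
Node 0 (S = 125): V_0 = e^(−0.01)·[0.4959·20.2293 + 0.5041·0.0000] = 9.9328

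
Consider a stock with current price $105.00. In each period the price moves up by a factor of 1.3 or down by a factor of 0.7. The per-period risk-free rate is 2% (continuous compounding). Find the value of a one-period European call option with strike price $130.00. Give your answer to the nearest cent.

$3.40

Risk-neutral probability p = (e^0.02 − 0.7)/(1.3 − 0.7) = 0.3202/0.6000 = 0.5337
Terminal stock prices: S_u = 136.5, S_d = 73.5
Terminal payoffs (S − K): max(6.5, 0) = 6.5, max(-56.5, 0) = 0
Node 0 (S = 105): V_0 = e^(−0.02)·[0.5337·6.5000 + 0.4663·0.0000] = 3.4002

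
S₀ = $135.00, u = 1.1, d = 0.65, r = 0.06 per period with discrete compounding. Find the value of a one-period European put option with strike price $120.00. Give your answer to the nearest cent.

$2.70

Risk-neutral probability p = (1 + 0.06 − 0.65)/(1.1 − 0.65) = 0.4100/0.4500 = 0.9111
Terminal stock prices: S_u = 148.5, S_d = 87.75
Terminal payoffs (K − S): max(-28.5, 0) = 0, max(32.25, 0) = 32.25
Node 0 (S = 135): V_0 = 1/1.06·[0.9111·0.0000 + 0.0889·32.2500] = 2.7044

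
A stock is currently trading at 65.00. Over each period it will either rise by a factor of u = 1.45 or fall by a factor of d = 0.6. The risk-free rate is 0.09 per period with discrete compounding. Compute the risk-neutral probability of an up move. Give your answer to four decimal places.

Risk-neutral probability p = (1 + 0.09 − 0.6)/(1.45 − 0.6) = 0.4900/0.8500 = 0.5765

p = 0.5765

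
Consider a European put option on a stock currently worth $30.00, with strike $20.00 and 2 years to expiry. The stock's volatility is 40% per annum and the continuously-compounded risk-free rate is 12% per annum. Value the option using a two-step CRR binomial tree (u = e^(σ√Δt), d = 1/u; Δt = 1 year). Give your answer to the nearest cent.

$1.01

CRR parameters: u = e^(σ√Δt) = e^(0.4·√1) = 1.4918, d = 1/u = 0.6703
Per-period rate: rΔt = 0.12·1 = 0.12, so R = e^0.12 = 1.1275
Risk-neutral probability p = (e^0.12 − 0.6703)/(1.4918 − 0.6703) = 0.4572/0.8215 = 0.5565
Terminal stock prices: S_uu = 66.77, S_ud = 30, S_dd = 13.48
Terminal payoffs (K − S): max(-46.77, 0) = 0, max(-10, 0) = 0, max(6.52, 0) = 6.52
Node u (S = 44.75): V_u = e^(−0.12)·[0.5565·0.0000 + 0.4435·0.0000] = 0.0000
Node d (S = 20.11): V_d = e^(−0.12)·[0.5565·0.0000 + 0.4435·6.5201] = 2.5646
Node 0 (S = 30): V_0 = e^(−0.12)·[0.5565·0.0000 + 0.4435·2.5646] = 1.0088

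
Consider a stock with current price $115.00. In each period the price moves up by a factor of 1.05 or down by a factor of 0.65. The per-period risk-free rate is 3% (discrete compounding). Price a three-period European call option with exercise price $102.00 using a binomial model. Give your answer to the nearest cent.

$24.42

Risk-neutral probability p = (1 + 0.03 − 0.65)/(1.05 − 0.65) = 0.3800/0.4000 = 0.9500
Terminal stock prices: S_uuu = 133.1, S_uud = 82.41, S_udd = 51.02, S_ddd = 31.58
Terminal payoffs (S − K): max(31.13, 0) = 31.13, max(-19.59, 0) = 0, max(-50.98, 0) = 0, max(-70.42, 0) = 0
Node uu (S = 126.8): V_uu = 1/1.03·[0.9500·31.1269 + 0.0500·0.0000] = 28.7093
Node ud (S = 78.49): V_ud = 1/1.03·[0.9500·0.0000 + 0.0500·0.0000] = 0.0000
Node dd (S = 48.59): V_dd = 1/1.03·[0.9500·0.0000 + 0.0500·0.0000] = 0.0000
Node u (S = 120.8): V_u = 1/1.03·[0.9500·28.7093 + 0.0500·0.0000] = 26.4794
Node d (S = 74.75): V_d = 1/1.03·[0.9500·0.0000 + 0.0500·0.0000] = 0.0000
Node 0 (S = 115): V_0 = 1/1.03·[0.9500·26.4794 + 0.0500·0.0000] = 24.4228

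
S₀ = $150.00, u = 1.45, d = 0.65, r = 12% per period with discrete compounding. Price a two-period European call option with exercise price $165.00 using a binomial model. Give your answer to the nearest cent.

$41.38

Risk-neutral probability p = (1 + 0.12 − 0.65)/(1.45 − 0.65) = 0.4700/0.8000 = 0.5875
Terminal stock prices: S_uu = 315.4, S_ud = 141.4, S_dd = 63.38
Terminal payoffs (S − K): max(150.4, 0) = 150.4, max(-23.62, 0) = 0, max(-101.6, 0) = 0
Node u (S = 217.5): V_u = 1/1.12·[0.5875·150.3750 + 0.4125·0.0000] = 78.8797
Node d (S = 97.5): V_d = 1/1.12·[0.5875·0.0000 + 0.4125·0.0000] = 0.0000
Node 0 (S = 150): V_0 = 1/1.12·[0.5875·78.8797 + 0.4125·0.0000] = 41.3767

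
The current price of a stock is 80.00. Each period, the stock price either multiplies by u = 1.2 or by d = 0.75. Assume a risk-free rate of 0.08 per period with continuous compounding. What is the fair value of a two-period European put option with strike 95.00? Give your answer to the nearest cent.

Risk-neutral probability p = (e^0.08 − 0.75)/(1.2 − 0.75) = 0.3333/0.4500 = 0.7406
Terminal stock prices: S_uu = 115.2, S_ud = 72, S_dd = 45
Terminal payoffs (K − S): max(-20.2, 0) = 0, max(23, 0) = 23, max(50, 0) = 50
Node u (S = 96): V_u = e^(−0.08)·[0.7406·0.0000 + 0.2594·23.0000] = 5.5067
Node d (S = 60): V_d = e^(−0.08)·[0.7406·23.0000 + 0.2594·50.0000] = 27.6961
Node 0 (S = 80): V_0 = e^(−0.08)·[0.7406·5.5067 + 0.2594·27.6961] = 10.3959

10.40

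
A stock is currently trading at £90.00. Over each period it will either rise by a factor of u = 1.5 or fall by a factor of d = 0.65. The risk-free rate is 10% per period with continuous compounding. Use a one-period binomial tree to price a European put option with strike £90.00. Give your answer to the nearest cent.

£13.24

Risk-neutral probability p = (e^0.1 − 0.65)/(1.5 − 0.65) = 0.4552/0.8500 = 0.5355
Terminal stock prices: S_u = 135, S_d = 58.5
Terminal payoffs (K − S): max(-45, 0) = 0, max(31.5, 0) = 31.5
Node 0 (S = 90): V_0 = e^(−0.1)·[0.5355·0.0000 + 0.4645·31.5000] = 13.2395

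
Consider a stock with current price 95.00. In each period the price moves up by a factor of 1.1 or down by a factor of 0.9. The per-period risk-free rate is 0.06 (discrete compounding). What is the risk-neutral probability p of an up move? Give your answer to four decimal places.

p = 0.8000

Risk-neutral probability p = (1 + 0.06 − 0.9)/(1.1 − 0.9) = 0.1600/0.2000 = 0.8000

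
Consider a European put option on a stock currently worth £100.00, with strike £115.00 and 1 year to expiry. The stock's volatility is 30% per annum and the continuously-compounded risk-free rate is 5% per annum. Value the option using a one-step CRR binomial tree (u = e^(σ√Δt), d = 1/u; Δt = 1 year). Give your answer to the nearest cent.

£19.08

CRR parameters: u = e^(σ√Δt) = e^(0.3·√1) = 1.3499, d = 1/u = 0.7408
Per-period rate: rΔt = 0.05·1 = 0.05, so R = e^0.05 = 1.0513
Risk-neutral probability p = (e^0.05 − 0.7408)/(1.3499 − 0.7408) = 0.3105/0.6090 = 0.5097
Terminal stock prices: S_u = 135, S_d = 74.08
Terminal payoffs (K − S): max(-19.99, 0) = 0, max(40.92, 0) = 40.92
Node 0 (S = 100): V_0 = e^(−0.05)·[0.5097·0.0000 + 0.4903·40.9182] = 19.0821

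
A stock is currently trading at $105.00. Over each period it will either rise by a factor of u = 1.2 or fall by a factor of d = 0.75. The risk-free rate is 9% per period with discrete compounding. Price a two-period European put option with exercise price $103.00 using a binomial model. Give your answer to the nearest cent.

$4.85

Risk-neutral probability p = (1 + 0.09 − 0.75)/(1.2 − 0.75) = 0.3400/0.4500 = 0.7556
Terminal stock prices: S_uu = 151.2, S_ud = 94.5, S_dd = 59.06
Terminal payoffs (K − S): max(-48.2, 0) = 0, max(8.5, 0) = 8.5, max(43.94, 0) = 43.94
Node u (S = 126): V_u = 1/1.09·[0.7556·0.0000 + 0.2444·8.5000] = 1.9062
Node d (S = 78.75): V_d = 1/1.09·[0.7556·8.5000 + 0.2444·43.9375] = 15.7454
Node 0 (S = 105): V_0 = 1/1.09·[0.7556·1.9062 + 0.2444·15.7454] = 4.8524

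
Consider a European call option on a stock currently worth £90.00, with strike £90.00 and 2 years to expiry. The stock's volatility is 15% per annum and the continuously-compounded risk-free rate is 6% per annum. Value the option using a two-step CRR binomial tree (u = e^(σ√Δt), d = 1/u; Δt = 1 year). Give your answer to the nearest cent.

£12.46

CRR parameters: u = e^(σ√Δt) = e^(0.15·√1) = 1.1618, d = 1/u = 0.8607
Per-period rate: rΔt = 0.06·1 = 0.06, so R = e^0.06 = 1.0618
Risk-neutral probability p = (e^0.06 − 0.8607)/(1.1618 − 0.8607) = 0.2011/0.3011 = 0.6679
Terminal stock prices: S_uu = 121.5, S_ud = 90, S_dd = 66.67
Terminal payoffs (S − K): max(31.49, 0) = 31.49, max(0, 0) = 0, max(-23.33, 0) = 0
Node u (S = 104.6): V_u = e^(−0.06)·[0.6679·31.4873 + 0.3321·0.0000] = 19.8063
Node d (S = 77.46): V_d = e^(−0.06)·[0.6679·0.0000 + 0.3321·0.0000] = 0.0000
Node 0 (S = 90): V_0 = e^(−0.06)·[0.6679·19.8063 + 0.3321·0.0000] = 12.4586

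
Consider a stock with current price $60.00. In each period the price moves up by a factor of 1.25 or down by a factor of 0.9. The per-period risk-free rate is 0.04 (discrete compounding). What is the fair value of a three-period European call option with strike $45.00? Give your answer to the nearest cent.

$20.24

Risk-neutral probability p = (1 + 0.04 − 0.9)/(1.25 − 0.9) = 0.1400/0.3500 = 0.4000
Terminal stock prices: S_uuu = 117.2, S_uud = 84.38, S_udd = 60.75, S_ddd = 43.74
Terminal payoffs (S − K): max(72.19, 0) = 72.19, max(39.38, 0) = 39.38, max(15.75, 0) = 15.75, max(-1.26, 0) = 0
Node uu (S = 93.75): V_uu = 1/1.04·[0.4000·72.1875 + 0.6000·39.3750] = 50.4808
Node ud (S = 67.5): V_ud = 1/1.04·[0.4000·39.3750 + 0.6000·15.7500] = 24.2308
Node dd (S = 48.6): V_dd = 1/1.04·[0.4000·15.7500 + 0.6000·0.0000] = 6.0577
Node u (S = 75): V_u = 1/1.04·[0.4000·50.4808 + 0.6000·24.2308] = 33.3950
Node d (S = 54): V_d = 1/1.04·[0.4000·24.2308 + 0.6000·6.0577] = 12.8143
Node 0 (S = 60): V_0 = 1/1.04·[0.4000·33.3950 + 0.6000·12.8143] = 20.2371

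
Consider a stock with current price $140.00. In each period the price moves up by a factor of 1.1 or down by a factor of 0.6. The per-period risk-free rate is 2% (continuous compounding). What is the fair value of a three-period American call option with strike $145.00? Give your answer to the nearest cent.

$23.11

Risk-neutral probability p = (e^0.02 − 0.6)/(1.1 − 0.6) = 0.4202/0.5000 = 0.8404
Terminal stock prices: S_uuu = 186.3, S_uud = 101.6, S_udd = 55.44, S_ddd = 30.24
Terminal payoffs (S − K): max(41.34, 0) = 41.34, max(-43.36, 0) = 0, max(-89.56, 0) = 0, max(-114.8, 0) = 0
Node uu (S = 169.4): continuation = e^(−0.02)·[0.8404·41.3400 + 0.1596·0.0000] = 34.0543; exercise value = 24.4000 ≤ continuation, so V_uu = 34.0543
Node ud (S = 92.4): continuation = e^(−0.02)·[0.8404·0.0000 + 0.1596·0.0000] = 0.0000; exercise value = 0.0000 ≤ continuation, so V_ud = 0.0000
Node dd (S = 50.4): continuation = e^(−0.02)·[0.8404·0.0000 + 0.1596·0.0000] = 0.0000; exercise value = 0.0000 ≤ continuation, so V_dd = 0.0000
Node u (S = 154): continuation = e^(−0.02)·[0.8404·34.0543 + 0.1596·0.0000] = 28.0526; exercise value = 9.0000 ≤ continuation, so V_u = 28.0526
Node d (S = 84): continuation = e^(−0.02)·[0.8404·0.0000 + 0.1596·0.0000] = 0.0000; exercise value = 0.0000 ≤ continuation, so V_d = 0.0000
Node 0 (S = 140): continuation = e^(−0.02)·[0.8404·28.0526 + 0.1596·0.0000] = 23.1087; exercise value = 0.0000 ≤ continuation, so V_0 = 23.1087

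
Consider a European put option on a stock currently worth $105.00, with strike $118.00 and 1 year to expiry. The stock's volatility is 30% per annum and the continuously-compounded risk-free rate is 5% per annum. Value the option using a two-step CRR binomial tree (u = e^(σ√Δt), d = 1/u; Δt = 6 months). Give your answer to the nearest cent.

$17.61

CRR parameters: u = e^(σ√Δt) = e^(0.3·√0.5) = 1.2363, d = 1/u = 0.8089
Per-period rate: rΔt = 0.05·0.5 = 0.025, so R = e^0.025 = 1.0253
Risk-neutral probability p = (e^0.025 − 0.8089)/(1.2363 − 0.8089) = 0.2165/0.4275 = 0.5064
Terminal stock prices: S_uu = 160.5, S_ud = 105, S_dd = 68.7
Terminal payoffs (K − S): max(-42.49, 0) = 0, max(13, 0) = 13, max(49.3, 0) = 49.3
Node u (S = 129.8): V_u = e^(−0.025)·[0.5064·0.0000 + 0.4936·13.0000] = 6.2585
Node d (S = 84.93): V_d = e^(−0.025)·[0.5064·13.0000 + 0.4936·49.3036] = 30.1565
Node 0 (S = 105): V_0 = e^(−0.025)·[0.5064·6.2585 + 0.4936·30.1565] = 17.6091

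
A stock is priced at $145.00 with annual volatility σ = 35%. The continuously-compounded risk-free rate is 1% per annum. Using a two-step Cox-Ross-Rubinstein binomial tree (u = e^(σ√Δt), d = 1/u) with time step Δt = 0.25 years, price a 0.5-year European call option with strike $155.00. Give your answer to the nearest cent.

$10.85

CRR parameters: u = e^(σ√Δt) = e^(0.35·√0.25) = 1.1912, d = 1/u = 0.8395
Per-period rate: rΔt = 0.01·0.25 = 0.0025, so R = e^0.0025 = 1.0025
Risk-neutral probability p = (e^0.0025 − 0.8395)/(1.1912 − 0.8395) = 0.1630/0.3518 = 0.4635
Terminal stock prices: S_uu = 205.8, S_ud = 145, S_dd = 102.2
Terminal payoffs (S − K): max(50.76, 0) = 50.76, max(-10, 0) = 0, max(-52.82, 0) = 0
Node u (S = 172.7): V_u = e^(−0.0025)·[0.4635·50.7648 + 0.5365·0.0000] = 23.4696
Node d (S = 121.7): V_d = e^(−0.0025)·[0.4635·0.0000 + 0.5365·0.0000] = 0.0000
Node 0 (S = 145): V_0 = e^(−0.0025)·[0.4635·23.4696 + 0.5365·0.0000] = 10.8504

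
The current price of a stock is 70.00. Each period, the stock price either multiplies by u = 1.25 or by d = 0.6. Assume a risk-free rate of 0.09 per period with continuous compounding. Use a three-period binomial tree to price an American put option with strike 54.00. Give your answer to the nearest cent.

Risk-neutral probability p = (e^0.09 − 0.6)/(1.25 − 0.6) = 0.4942/0.6500 = 0.7603
Terminal stock prices: S_uuu = 136.7, S_uud = 65.62, S_udd = 31.5, S_ddd = 15.12
Terminal payoffs (K − S): max(-82.72, 0) = 0, max(-11.62, 0) = 0, max(22.5, 0) = 22.5, max(38.88, 0) = 38.88
Node uu (S = 109.4): continuation = e^(−0.09)·[0.7603·0.0000 + 0.2397·0.0000] = 0.0000; exercise value = 0.0000 ≤ continuation, so V_uu = 0.0000
Node ud (S = 52.5): continuation = e^(−0.09)·[0.7603·0.0000 + 0.2397·22.5000] = 4.9297; exercise value = 1.5000 ≤ continuation, so V_ud = 4.9297
Node dd (S = 25.2): continuation = e^(−0.09)·[0.7603·22.5000 + 0.2397·38.8800] = 24.1523; exercise value = 28.8000 > continuation, so V_dd = 28.8000 (exercise)
Node u (S = 87.5): continuation = e^(−0.09)·[0.7603·0.0000 + 0.2397·4.9297] = 1.0801; exercise value = 0.0000 ≤ continuation, so V_u = 1.0801
Node d (S = 42): continuation = e^(−0.09)·[0.7603·4.9297 + 0.2397·28.8000] = 9.7354; exercise value = 12.0000 > continuation, so V_d = 12.0000 (exercise)
Node 0 (S = 70): continuation = e^(−0.09)·[0.7603·1.0801 + 0.2397·12.0000] = 3.3797; exercise value = 0.0000 ≤ continuation, so V_0 = 3.3797

3.38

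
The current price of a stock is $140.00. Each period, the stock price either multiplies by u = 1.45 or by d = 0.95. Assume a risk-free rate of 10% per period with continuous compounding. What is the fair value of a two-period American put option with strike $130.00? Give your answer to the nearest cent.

Risk-neutral probability p = (e^0.1 − 0.95)/(1.45 − 0.95) = 0.1552/0.5000 = 0.3103
Terminal stock prices: S_uu = 294.4, S_ud = 192.8, S_dd = 126.3
Terminal payoffs (K − S): max(-164.4, 0) = 0, max(-62.85, 0) = 0, max(3.65, 0) = 3.65
Node u (S = 203): continuation = e^(−0.1)·[0.3103·0.0000 + 0.6897·0.0000] = 0.0000; exercise value = 0.0000 ≤ continuation, so V_u = 0.0000
Node d (S = 133): continuation = e^(−0.1)·[0.3103·0.0000 + 0.6897·3.6500] = 2.2777; exercise value = 0.0000 ≤ continuation, so V_d = 2.2777
Node 0 (S = 140): continuation = e^(−0.1)·[0.3103·0.0000 + 0.6897·2.2777] = 1.4214; exercise value = 0.0000 ≤ continuation, so V_0 = 1.4214

$1.42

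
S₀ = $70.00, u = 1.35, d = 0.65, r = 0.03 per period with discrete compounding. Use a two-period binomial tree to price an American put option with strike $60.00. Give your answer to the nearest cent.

$6.44

Risk-neutral probability p = (1 + 0.03 − 0.65)/(1.35 − 0.65) = 0.3800/0.7000 = 0.5429
Terminal stock prices: S_uu = 127.6, S_ud = 61.43, S_dd = 29.58
Terminal payoffs (K − S): max(-67.58, 0) = 0, max(-1.425, 0) = 0, max(30.42, 0) = 30.42
Node u (S = 94.5): continuation = 1/1.03·[0.5429·0.0000 + 0.4571·0.0000] = 0.0000; exercise value = 0.0000 ≤ continuation, so V_u = 0.0000
Node d (S = 45.5): continuation = 1/1.03·[0.5429·0.0000 + 0.4571·30.4250] = 13.5035; exercise value = 14.5000 > continuation, so V_d = 14.5000 (exercise)
Node 0 (S = 70): continuation = 1/1.03·[0.5429·0.0000 + 0.4571·14.5000] = 6.4355; exercise value = 0.0000 ≤ continuation, so V_0 = 6.4355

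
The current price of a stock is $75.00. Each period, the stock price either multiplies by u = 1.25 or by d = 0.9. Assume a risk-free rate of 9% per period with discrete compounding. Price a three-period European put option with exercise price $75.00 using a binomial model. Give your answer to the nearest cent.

Risk-neutral probability p = (1 + 0.09 − 0.9)/(1.25 − 0.9) = 0.1900/0.3500 = 0.5429
Terminal stock prices: S_uuu = 146.5, S_uud = 105.5, S_udd = 75.94, S_ddd = 54.68
Terminal payoffs (K − S): max(-71.48, 0) = 0, max(-30.47, 0) = 0, max(-0.9375, 0) = 0, max(20.32, 0) = 20.32
Node uu (S = 117.2): V_uu = 1/1.09·[0.5429·0.0000 + 0.4571·0.0000] = 0.0000
Node ud (S = 84.38): V_ud = 1/1.09·[0.5429·0.0000 + 0.4571·0.0000] = 0.0000
Node dd (S = 60.75): V_dd = 1/1.09·[0.5429·0.0000 + 0.4571·20.3250] = 8.5242
Node u (S = 93.75): V_u = 1/1.09·[0.5429·0.0000 + 0.4571·0.0000] = 0.0000
Node d (S = 67.5): V_d = 1/1.09·[0.5429·0.0000 + 0.4571·8.5242] = 3.5750
Node 0 (S = 75): V_0 = 1/1.09·[0.5429·0.0000 + 0.4571·3.5750] = 1.4994

$1.50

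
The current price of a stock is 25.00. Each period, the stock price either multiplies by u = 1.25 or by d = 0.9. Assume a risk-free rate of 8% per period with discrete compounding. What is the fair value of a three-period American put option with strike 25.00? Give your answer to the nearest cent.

Risk-neutral probability p = (1 + 0.08 − 0.9)/(1.25 − 0.9) = 0.1800/0.3500 = 0.5143
Terminal stock prices: S_uuu = 48.83, S_uud = 35.16, S_udd = 25.31, S_ddd = 18.23
Terminal payoffs (K − S): max(-23.83, 0) = 0, max(-10.16, 0) = 0, max(-0.3125, 0) = 0, max(6.775, 0) = 6.775
Node uu (S = 39.06): continuation = 1/1.08·[0.5143·0.0000 + 0.4857·0.0000] = 0.0000; exercise value = 0.0000 ≤ continuation, so V_uu = 0.0000
Node ud (S = 28.12): continuation = 1/1.08·[0.5143·0.0000 + 0.4857·0.0000] = 0.0000; exercise value = 0.0000 ≤ continuation, so V_ud = 0.0000
Node dd (S = 20.25): continuation = 1/1.08·[0.5143·0.0000 + 0.4857·6.7750] = 3.0470; exercise value = 4.7500 > continuation, so V_dd = 4.7500 (exercise)
Node u (S = 31.25): continuation = 1/1.08·[0.5143·0.0000 + 0.4857·0.0000] = 0.0000; exercise value = 0.0000 ≤ continuation, so V_u = 0.0000
Node d (S = 22.5): continuation = 1/1.08·[0.5143·0.0000 + 0.4857·4.7500] = 2.1362; exercise value = 2.5000 > continuation, so V_d = 2.5000 (exercise)
Node 0 (S = 25): continuation = 1/1.08·[0.5143·0.0000 + 0.4857·2.5000] = 1.1243; exercise value = 0.0000 ≤ continuation, so V_0 = 1.1243

1.12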